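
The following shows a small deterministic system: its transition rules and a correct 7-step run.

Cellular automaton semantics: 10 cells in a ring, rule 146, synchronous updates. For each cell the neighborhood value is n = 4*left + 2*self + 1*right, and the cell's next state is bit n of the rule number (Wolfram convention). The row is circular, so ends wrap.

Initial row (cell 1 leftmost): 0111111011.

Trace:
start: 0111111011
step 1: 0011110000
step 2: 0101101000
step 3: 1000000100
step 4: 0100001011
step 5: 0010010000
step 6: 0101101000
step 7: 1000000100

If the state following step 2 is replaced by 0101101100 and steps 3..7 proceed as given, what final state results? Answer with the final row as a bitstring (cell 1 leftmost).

0010001000

state after step 2 := 0101101100
step 3: 1000000010
step 4: 0100000100
step 5: 1010001010
step 6: 0001010000
step 7: 0010001000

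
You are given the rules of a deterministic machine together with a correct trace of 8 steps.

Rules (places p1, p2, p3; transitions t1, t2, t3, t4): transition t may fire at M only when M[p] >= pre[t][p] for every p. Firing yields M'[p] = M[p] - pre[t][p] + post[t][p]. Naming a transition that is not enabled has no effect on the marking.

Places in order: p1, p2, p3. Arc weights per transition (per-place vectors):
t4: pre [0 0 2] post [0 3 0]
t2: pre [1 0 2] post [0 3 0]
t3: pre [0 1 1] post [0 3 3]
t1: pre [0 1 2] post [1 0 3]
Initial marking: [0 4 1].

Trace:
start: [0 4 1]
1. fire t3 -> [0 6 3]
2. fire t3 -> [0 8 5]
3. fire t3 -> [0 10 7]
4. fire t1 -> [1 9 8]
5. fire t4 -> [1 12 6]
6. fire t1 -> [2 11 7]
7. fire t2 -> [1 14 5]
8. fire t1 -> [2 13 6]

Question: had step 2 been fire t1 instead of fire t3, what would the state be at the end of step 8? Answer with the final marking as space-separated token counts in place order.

3 10 5

(re-executing from step 2 with the substitution; state before step 2: [0 6 3])
2. fire t1 -> [1 5 4]
3. fire t3 -> [1 7 6]
4. fire t1 -> [2 6 7]
5. fire t4 -> [2 9 5]
6. fire t1 -> [3 8 6]
7. fire t2 -> [2 11 4]
8. fire t1 -> [3 10 5]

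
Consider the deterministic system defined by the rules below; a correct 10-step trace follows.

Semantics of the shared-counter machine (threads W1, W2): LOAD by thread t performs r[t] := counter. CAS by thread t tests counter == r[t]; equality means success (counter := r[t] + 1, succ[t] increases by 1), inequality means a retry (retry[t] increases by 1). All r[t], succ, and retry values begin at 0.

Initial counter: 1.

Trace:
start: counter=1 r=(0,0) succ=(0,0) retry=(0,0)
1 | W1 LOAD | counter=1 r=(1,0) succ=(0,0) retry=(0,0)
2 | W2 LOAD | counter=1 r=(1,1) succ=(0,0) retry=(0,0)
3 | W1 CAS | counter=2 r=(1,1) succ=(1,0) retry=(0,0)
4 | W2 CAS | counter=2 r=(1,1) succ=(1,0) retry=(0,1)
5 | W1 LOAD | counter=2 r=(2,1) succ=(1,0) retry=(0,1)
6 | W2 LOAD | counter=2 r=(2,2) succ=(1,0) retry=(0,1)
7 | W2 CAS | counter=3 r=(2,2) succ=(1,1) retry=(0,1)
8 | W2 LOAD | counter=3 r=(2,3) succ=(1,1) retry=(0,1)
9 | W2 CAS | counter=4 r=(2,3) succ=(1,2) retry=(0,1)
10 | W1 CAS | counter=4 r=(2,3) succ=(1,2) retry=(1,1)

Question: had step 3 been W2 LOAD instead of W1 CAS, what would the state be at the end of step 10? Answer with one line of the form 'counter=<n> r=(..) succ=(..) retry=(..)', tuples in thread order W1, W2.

(re-executing from step 3 with the substitution; state before step 3: counter=1 r=(1,1) succ=(0,0) retry=(0,0))
3 | W2 LOAD | counter=1 r=(1,1) succ=(0,0) retry=(0,0)
4 | W2 CAS | counter=2 r=(1,1) succ=(0,1) retry=(0,0)
5 | W1 LOAD | counter=2 r=(2,1) succ=(0,1) retry=(0,0)
6 | W2 LOAD | counter=2 r=(2,2) succ=(0,1) retry=(0,0)
7 | W2 CAS | counter=3 r=(2,2) succ=(0,2) retry=(0,0)
8 | W2 LOAD | counter=3 r=(2,3) succ=(0,2) retry=(0,0)
9 | W2 CAS | counter=4 r=(2,3) succ=(0,3) retry=(0,0)
10 | W1 CAS | counter=4 r=(2,3) succ=(0,3) retry=(1,0)

counter=4 r=(2,3) succ=(0,3) retry=(1,0)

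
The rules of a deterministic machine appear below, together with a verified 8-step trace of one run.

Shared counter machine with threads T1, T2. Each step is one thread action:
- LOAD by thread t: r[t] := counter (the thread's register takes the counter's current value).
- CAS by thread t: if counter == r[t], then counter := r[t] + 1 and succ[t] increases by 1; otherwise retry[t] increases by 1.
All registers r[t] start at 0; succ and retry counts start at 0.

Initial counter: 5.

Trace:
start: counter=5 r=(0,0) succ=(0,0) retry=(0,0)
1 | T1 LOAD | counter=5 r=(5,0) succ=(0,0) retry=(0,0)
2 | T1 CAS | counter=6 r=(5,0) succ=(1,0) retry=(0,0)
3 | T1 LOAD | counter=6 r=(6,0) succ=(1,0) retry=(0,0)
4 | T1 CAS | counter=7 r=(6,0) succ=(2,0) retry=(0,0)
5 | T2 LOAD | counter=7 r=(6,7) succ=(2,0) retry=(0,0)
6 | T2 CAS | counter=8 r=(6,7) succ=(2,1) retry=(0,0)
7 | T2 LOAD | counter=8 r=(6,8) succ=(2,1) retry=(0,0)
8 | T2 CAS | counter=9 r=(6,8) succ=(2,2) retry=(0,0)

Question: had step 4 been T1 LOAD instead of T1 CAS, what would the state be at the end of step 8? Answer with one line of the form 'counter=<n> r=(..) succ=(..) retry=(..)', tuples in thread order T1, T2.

counter=8 r=(6,7) succ=(1,2) retry=(0,0)

(re-executing from step 4 with the substitution; state before step 4: counter=6 r=(6,0) succ=(1,0) retry=(0,0))
4 | T1 LOAD | counter=6 r=(6,0) succ=(1,0) retry=(0,0)
5 | T2 LOAD | counter=6 r=(6,6) succ=(1,0) retry=(0,0)
6 | T2 CAS | counter=7 r=(6,6) succ=(1,1) retry=(0,0)
7 | T2 LOAD | counter=7 r=(6,7) succ=(1,1) retry=(0,0)
8 | T2 CAS | counter=8 r=(6,7) succ=(1,2) retry=(0,0)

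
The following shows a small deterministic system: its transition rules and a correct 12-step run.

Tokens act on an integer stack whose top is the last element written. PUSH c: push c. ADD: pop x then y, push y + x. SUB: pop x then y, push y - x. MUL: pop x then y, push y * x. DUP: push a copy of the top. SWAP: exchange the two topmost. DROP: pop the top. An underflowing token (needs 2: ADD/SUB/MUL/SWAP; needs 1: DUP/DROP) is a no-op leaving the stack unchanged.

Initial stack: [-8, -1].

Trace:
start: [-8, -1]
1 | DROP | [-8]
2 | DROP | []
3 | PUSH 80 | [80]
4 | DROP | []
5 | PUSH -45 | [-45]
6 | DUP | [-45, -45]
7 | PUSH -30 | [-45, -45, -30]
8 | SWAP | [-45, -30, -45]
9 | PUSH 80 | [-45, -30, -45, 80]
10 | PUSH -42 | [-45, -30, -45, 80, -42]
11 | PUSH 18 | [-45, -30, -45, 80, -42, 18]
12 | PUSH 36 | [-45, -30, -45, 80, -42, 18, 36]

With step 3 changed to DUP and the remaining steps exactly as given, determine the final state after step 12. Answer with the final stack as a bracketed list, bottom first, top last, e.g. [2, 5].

(re-executing from step 3 with the substitution; state before step 3: [])
3 | DUP | []
4 | DROP | []
5 | PUSH -45 | [-45]
6 | DUP | [-45, -45]
7 | PUSH -30 | [-45, -45, -30]
8 | SWAP | [-45, -30, -45]
9 | PUSH 80 | [-45, -30, -45, 80]
10 | PUSH -42 | [-45, -30, -45, 80, -42]
11 | PUSH 18 | [-45, -30, -45, 80, -42, 18]
12 | PUSH 36 | [-45, -30, -45, 80, -42, 18, 36]

[-45, -30, -45, 80, -42, 18, 36]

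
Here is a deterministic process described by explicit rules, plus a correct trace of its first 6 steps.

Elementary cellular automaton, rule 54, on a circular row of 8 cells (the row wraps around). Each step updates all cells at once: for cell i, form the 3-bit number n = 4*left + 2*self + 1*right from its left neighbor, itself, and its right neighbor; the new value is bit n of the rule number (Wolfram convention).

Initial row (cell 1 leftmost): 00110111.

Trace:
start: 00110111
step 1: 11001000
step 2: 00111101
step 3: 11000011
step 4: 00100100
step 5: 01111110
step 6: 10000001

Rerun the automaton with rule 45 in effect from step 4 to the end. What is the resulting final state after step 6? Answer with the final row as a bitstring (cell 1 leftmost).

(re-executing steps 4..6 under rule 45; state before step 4: 11000011)
step 4: 00011010
step 5: 11010110
step 6: 10111101

10111101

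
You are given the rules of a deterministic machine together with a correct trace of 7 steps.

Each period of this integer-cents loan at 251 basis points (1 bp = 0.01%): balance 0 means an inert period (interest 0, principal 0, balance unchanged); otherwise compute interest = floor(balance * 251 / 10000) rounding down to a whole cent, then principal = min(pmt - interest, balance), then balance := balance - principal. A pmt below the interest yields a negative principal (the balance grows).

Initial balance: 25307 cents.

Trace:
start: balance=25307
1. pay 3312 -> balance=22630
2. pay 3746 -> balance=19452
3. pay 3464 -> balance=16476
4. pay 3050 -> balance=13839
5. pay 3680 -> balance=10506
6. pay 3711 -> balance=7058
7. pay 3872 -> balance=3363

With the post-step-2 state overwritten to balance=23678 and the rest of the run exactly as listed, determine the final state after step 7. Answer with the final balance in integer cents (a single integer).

state after step 2 := balance=23678
3. pay 3464 -> balance=20808
4. pay 3050 -> balance=18280
5. pay 3680 -> balance=15058
6. pay 3711 -> balance=11724
7. pay 3872 -> balance=8146

8146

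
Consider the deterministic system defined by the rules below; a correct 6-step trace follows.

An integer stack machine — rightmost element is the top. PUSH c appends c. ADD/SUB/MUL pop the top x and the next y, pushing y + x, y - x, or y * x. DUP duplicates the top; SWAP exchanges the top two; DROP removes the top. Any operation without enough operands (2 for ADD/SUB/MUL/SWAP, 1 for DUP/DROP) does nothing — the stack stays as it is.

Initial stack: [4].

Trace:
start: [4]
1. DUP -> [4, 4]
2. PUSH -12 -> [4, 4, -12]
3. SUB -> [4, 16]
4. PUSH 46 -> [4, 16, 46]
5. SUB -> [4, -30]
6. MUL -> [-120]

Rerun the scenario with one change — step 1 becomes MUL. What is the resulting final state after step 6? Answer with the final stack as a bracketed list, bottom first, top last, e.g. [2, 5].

(re-executing from step 1 with the substitution; state before step 1: [4])
1. MUL -> [4]
2. PUSH -12 -> [4, -12]
3. SUB -> [16]
4. PUSH 46 -> [16, 46]
5. SUB -> [-30]
6. MUL -> [-30]

[-30]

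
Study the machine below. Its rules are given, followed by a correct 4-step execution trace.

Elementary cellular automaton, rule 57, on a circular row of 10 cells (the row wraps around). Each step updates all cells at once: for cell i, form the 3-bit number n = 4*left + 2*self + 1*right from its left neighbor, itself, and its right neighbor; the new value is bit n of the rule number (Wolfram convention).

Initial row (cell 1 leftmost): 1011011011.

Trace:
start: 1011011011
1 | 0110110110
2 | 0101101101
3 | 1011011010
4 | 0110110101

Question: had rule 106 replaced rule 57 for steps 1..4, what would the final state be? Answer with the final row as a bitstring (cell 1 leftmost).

0000001111

(re-executing steps 1..4 under rule 106; state before step 1: 1011011011)
1 | 1111111110
2 | 1000000011
3 | 1000000110
4 | 0000001111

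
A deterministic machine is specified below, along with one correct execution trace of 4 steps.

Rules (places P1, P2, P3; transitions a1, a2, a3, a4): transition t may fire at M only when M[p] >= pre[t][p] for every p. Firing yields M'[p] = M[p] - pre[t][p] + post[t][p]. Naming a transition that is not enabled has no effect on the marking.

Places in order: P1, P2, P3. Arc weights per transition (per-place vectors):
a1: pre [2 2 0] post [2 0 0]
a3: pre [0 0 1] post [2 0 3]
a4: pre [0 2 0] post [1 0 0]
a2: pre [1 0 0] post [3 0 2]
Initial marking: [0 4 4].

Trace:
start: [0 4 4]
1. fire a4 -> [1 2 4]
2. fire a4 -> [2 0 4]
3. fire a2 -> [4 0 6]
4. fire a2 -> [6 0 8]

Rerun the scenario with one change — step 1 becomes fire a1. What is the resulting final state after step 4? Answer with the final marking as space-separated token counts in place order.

5 2 8

(re-executing from step 1 with the substitution; state before step 1: [0 4 4])
1. fire a1 -> [0 4 4]
2. fire a4 -> [1 2 4]
3. fire a2 -> [3 2 6]
4. fire a2 -> [5 2 8]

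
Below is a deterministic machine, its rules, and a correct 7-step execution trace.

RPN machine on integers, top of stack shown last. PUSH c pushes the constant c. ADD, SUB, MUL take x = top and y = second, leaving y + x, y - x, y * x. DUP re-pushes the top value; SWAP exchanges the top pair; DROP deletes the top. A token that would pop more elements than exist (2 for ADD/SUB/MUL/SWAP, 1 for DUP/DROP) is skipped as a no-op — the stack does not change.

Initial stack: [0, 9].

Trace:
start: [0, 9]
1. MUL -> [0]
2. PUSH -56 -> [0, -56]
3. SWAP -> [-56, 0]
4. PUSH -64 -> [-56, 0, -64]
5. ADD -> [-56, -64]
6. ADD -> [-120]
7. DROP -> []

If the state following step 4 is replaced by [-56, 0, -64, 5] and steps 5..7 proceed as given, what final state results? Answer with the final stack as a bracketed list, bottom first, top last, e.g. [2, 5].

state after step 4 := [-56, 0, -64, 5]
5. ADD -> [-56, 0, -59]
6. ADD -> [-56, -59]
7. DROP -> [-56]

[-56]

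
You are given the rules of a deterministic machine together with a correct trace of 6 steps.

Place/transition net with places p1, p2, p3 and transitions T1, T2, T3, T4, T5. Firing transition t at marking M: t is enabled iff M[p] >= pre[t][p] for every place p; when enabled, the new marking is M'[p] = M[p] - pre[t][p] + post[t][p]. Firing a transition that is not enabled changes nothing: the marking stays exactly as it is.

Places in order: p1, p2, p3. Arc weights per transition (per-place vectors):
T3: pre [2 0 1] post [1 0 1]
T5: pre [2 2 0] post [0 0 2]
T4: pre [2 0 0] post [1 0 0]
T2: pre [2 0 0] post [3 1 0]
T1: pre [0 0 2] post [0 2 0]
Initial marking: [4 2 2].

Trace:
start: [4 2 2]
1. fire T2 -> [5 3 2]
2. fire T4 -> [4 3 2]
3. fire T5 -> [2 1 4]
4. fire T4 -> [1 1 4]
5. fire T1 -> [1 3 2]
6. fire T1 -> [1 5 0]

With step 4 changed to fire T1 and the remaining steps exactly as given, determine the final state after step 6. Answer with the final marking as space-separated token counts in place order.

2 5 0

(re-executing from step 4 with the substitution; state before step 4: [2 1 4])
4. fire T1 -> [2 3 2]
5. fire T1 -> [2 5 0]
6. fire T1 -> [2 5 0]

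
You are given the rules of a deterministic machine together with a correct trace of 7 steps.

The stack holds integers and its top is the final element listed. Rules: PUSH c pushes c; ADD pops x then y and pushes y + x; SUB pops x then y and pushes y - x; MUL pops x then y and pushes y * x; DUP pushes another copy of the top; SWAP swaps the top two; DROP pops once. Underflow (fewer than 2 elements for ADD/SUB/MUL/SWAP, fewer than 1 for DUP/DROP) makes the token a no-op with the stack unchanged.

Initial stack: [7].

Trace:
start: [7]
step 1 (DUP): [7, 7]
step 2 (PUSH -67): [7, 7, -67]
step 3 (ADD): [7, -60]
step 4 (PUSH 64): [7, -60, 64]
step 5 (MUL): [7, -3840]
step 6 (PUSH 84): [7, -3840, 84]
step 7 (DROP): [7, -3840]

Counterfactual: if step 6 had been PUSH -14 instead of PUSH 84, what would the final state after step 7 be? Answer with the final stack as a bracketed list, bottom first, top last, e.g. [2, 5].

(re-executing from step 6 with the substitution; state before step 6: [7, -3840])
step 6 (PUSH -14): [7, -3840, -14]
step 7 (DROP): [7, -3840]

[7, -3840]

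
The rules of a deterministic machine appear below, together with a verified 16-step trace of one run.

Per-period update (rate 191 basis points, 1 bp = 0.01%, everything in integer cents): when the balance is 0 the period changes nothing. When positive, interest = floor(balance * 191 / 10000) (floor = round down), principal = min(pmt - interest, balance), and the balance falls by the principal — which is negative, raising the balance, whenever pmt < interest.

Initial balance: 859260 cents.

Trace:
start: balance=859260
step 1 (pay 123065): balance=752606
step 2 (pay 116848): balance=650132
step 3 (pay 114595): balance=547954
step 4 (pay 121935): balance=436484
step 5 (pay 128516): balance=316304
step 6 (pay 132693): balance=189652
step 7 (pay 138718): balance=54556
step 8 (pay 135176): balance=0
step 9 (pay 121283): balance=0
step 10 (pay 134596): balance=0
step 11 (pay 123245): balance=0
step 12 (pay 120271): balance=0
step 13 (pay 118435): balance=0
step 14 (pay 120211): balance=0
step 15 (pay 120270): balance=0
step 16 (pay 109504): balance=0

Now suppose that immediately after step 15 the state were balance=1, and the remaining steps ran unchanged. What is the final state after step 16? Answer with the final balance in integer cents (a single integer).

0

state after step 15 := balance=1
step 16 (pay 109504): balance=0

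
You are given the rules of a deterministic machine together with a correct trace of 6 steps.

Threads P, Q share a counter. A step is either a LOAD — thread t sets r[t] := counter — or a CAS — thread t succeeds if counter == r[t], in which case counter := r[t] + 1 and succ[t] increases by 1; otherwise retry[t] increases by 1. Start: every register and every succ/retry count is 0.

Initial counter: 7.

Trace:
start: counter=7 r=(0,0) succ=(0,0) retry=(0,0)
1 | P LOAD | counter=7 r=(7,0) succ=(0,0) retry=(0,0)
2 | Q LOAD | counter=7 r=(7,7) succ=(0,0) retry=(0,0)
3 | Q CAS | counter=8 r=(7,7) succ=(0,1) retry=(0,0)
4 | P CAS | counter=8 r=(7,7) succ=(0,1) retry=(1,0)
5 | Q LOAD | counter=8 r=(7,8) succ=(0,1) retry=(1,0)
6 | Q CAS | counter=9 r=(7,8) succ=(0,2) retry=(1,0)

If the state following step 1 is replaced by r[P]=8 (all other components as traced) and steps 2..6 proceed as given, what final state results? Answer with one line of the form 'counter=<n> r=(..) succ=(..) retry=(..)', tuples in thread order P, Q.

counter=10 r=(8,9) succ=(1,2) retry=(0,0)

state after step 1 := counter=7 r=(8,0) succ=(0,0) retry=(0,0)
2 | Q LOAD | counter=7 r=(8,7) succ=(0,0) retry=(0,0)
3 | Q CAS | counter=8 r=(8,7) succ=(0,1) retry=(0,0)
4 | P CAS | counter=9 r=(8,7) succ=(1,1) retry=(0,0)
5 | Q LOAD | counter=9 r=(8,9) succ=(1,1) retry=(0,0)
6 | Q CAS | counter=10 r=(8,9) succ=(1,2) retry=(0,0)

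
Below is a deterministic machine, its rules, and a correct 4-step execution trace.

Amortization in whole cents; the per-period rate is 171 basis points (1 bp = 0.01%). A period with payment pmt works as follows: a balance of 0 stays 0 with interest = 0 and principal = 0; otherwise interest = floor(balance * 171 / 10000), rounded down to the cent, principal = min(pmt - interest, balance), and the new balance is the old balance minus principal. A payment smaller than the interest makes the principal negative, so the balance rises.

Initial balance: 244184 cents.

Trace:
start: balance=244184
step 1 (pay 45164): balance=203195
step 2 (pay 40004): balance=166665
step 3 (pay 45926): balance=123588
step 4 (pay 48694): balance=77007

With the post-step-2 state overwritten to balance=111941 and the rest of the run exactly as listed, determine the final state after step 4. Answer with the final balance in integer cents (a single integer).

state after step 2 := balance=111941
step 3 (pay 45926): balance=67929
step 4 (pay 48694): balance=20396

20396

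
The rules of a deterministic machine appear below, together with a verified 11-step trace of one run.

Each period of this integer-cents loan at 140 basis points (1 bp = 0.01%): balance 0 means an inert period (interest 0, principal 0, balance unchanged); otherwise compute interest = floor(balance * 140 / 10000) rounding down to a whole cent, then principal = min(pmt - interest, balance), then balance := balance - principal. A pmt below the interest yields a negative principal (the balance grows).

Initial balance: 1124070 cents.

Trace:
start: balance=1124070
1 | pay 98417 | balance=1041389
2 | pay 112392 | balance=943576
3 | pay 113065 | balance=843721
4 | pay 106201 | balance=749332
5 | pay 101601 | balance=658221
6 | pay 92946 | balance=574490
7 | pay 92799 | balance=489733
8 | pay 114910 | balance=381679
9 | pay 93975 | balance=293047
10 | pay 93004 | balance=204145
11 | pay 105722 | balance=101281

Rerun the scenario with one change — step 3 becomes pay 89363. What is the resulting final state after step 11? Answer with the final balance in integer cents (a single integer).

(re-executing from step 3 with the substitution; state before step 3: balance=943576)
3 | pay 89363 | balance=867423
4 | pay 106201 | balance=773365
5 | pay 101601 | balance=682591
6 | pay 92946 | balance=599201
7 | pay 92799 | balance=514790
8 | pay 114910 | balance=407087
9 | pay 93975 | balance=318811
10 | pay 93004 | balance=230270
11 | pay 105722 | balance=127771

127771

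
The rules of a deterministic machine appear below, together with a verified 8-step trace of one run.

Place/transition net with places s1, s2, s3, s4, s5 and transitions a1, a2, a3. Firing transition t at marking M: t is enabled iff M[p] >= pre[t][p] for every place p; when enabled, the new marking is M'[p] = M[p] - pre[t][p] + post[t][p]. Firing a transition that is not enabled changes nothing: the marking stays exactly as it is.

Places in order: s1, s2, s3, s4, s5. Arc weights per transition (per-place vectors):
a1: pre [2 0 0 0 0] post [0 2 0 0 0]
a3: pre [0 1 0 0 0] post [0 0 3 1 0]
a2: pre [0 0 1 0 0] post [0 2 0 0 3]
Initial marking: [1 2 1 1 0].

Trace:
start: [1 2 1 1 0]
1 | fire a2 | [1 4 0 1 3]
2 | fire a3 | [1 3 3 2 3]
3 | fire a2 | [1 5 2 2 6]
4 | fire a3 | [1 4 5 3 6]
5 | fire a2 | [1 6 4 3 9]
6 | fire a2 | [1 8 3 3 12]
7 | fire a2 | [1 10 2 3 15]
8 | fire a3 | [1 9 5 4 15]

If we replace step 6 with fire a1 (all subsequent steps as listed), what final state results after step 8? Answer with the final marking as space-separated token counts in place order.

1 7 6 4 12

(re-executing from step 6 with the substitution; state before step 6: [1 6 4 3 9])
6 | fire a1 | [1 6 4 3 9]
7 | fire a2 | [1 8 3 3 12]
8 | fire a3 | [1 7 6 4 12]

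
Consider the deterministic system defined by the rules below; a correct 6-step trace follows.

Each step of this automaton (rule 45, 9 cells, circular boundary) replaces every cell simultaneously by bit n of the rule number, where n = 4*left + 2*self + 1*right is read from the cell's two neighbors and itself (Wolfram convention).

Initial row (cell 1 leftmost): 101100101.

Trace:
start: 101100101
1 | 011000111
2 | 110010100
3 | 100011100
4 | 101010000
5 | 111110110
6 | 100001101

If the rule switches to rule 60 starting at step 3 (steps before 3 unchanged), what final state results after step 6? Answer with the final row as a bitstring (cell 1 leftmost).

100001101

(re-executing steps 3..6 under rule 60; state before step 3: 110010100)
3 | 101011110
4 | 111110001
5 | 000001001
6 | 100001101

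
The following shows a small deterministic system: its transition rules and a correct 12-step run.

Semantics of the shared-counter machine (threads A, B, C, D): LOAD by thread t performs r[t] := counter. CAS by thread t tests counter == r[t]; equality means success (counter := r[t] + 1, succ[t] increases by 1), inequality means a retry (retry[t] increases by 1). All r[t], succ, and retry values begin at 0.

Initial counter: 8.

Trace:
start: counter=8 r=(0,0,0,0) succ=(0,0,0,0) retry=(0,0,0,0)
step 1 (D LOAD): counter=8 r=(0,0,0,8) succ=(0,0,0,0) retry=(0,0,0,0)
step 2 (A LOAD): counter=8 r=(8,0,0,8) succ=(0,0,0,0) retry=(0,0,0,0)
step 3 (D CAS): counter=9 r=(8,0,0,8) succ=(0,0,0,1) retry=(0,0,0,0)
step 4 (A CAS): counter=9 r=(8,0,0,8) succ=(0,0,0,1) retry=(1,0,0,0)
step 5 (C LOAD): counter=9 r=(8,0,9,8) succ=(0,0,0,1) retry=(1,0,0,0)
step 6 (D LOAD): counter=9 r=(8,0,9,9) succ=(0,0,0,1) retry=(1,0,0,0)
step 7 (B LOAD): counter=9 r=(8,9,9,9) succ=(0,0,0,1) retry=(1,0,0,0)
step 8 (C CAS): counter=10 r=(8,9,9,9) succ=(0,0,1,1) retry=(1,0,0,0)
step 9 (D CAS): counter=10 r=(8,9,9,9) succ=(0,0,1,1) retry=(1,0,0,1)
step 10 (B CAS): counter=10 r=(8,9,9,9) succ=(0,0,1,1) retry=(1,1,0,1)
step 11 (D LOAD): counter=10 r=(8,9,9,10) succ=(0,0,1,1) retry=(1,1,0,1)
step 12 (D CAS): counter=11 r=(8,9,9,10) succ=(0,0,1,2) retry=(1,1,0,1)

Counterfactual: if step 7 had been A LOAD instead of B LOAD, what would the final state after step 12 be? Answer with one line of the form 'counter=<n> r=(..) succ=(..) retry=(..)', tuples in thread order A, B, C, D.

counter=11 r=(9,0,9,10) succ=(0,0,1,2) retry=(1,1,0,1)

(re-executing from step 7 with the substitution; state before step 7: counter=9 r=(8,0,9,9) succ=(0,0,0,1) retry=(1,0,0,0))
step 7 (A LOAD): counter=9 r=(9,0,9,9) succ=(0,0,0,1) retry=(1,0,0,0)
step 8 (C CAS): counter=10 r=(9,0,9,9) succ=(0,0,1,1) retry=(1,0,0,0)
step 9 (D CAS): counter=10 r=(9,0,9,9) succ=(0,0,1,1) retry=(1,0,0,1)
step 10 (B CAS): counter=10 r=(9,0,9,9) succ=(0,0,1,1) retry=(1,1,0,1)
step 11 (D LOAD): counter=10 r=(9,0,9,10) succ=(0,0,1,1) retry=(1,1,0,1)
step 12 (D CAS): counter=11 r=(9,0,9,10) succ=(0,0,1,2) retry=(1,1,0,1)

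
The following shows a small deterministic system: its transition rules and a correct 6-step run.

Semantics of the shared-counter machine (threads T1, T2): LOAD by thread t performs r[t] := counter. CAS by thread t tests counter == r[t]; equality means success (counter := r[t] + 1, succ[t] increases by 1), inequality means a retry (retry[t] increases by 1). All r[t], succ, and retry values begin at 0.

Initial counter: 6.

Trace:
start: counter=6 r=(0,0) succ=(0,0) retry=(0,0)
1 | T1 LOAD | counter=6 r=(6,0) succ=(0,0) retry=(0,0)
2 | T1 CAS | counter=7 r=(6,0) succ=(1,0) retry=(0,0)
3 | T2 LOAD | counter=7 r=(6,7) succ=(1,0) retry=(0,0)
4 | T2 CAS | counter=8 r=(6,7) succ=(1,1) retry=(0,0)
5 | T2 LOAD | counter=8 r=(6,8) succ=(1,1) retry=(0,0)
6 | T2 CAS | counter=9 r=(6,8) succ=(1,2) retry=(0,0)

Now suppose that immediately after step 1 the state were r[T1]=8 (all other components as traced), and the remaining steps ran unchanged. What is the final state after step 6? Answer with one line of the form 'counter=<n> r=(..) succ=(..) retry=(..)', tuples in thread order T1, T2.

counter=8 r=(8,7) succ=(0,2) retry=(1,0)

state after step 1 := counter=6 r=(8,0) succ=(0,0) retry=(0,0)
2 | T1 CAS | counter=6 r=(8,0) succ=(0,0) retry=(1,0)
3 | T2 LOAD | counter=6 r=(8,6) succ=(0,0) retry=(1,0)
4 | T2 CAS | counter=7 r=(8,6) succ=(0,1) retry=(1,0)
5 | T2 LOAD | counter=7 r=(8,7) succ=(0,1) retry=(1,0)
6 | T2 CAS | counter=8 r=(8,7) succ=(0,2) retry=(1,0)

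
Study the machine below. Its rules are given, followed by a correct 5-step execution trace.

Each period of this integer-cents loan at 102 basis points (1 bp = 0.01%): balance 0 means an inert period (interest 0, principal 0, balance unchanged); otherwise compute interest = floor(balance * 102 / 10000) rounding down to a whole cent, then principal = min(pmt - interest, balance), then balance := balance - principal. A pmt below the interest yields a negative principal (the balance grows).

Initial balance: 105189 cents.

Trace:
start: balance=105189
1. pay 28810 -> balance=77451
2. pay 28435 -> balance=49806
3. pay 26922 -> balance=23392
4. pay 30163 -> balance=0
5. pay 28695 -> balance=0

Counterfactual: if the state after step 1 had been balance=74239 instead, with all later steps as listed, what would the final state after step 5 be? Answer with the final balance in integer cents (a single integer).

0

state after step 1 := balance=74239
2. pay 28435 -> balance=46561
3. pay 26922 -> balance=20113
4. pay 30163 -> balance=0
5. pay 28695 -> balance=0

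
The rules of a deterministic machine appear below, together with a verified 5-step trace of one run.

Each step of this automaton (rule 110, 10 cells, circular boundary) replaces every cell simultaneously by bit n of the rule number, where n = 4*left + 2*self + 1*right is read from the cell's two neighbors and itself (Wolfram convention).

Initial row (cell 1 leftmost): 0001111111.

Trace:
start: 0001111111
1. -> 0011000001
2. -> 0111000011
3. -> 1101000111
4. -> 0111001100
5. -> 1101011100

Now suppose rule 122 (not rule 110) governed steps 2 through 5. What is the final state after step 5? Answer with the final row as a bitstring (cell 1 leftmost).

0111001110

(re-executing steps 2..5 under rule 122; state before step 2: 0011000001)
2. -> 1111100010
3. -> 1000110101
4. -> 1101111011
5. -> 0111001110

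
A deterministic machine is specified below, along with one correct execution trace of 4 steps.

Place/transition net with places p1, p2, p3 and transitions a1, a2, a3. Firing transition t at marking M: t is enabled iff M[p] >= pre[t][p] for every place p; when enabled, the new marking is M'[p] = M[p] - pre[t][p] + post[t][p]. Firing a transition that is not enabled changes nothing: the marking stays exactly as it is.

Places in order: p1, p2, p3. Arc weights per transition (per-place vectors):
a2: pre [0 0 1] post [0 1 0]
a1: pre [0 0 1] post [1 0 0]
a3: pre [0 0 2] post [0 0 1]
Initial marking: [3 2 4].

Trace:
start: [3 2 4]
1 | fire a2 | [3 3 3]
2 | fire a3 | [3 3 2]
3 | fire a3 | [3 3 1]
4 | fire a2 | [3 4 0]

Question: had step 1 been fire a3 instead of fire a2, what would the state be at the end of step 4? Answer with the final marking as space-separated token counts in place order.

3 3 0

(re-executing from step 1 with the substitution; state before step 1: [3 2 4])
1 | fire a3 | [3 2 3]
2 | fire a3 | [3 2 2]
3 | fire a3 | [3 2 1]
4 | fire a2 | [3 3 0]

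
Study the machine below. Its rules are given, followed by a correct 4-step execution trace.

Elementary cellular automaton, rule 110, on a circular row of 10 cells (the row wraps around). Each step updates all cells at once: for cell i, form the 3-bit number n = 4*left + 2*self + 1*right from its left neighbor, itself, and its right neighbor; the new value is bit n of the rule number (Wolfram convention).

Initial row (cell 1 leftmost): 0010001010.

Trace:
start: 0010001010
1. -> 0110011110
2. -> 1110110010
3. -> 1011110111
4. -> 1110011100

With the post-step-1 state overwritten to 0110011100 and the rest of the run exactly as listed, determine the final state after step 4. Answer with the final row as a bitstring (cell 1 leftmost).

state after step 1 := 0110011100
2. -> 1110110100
3. -> 1011111101
4. -> 1110000111

1110000111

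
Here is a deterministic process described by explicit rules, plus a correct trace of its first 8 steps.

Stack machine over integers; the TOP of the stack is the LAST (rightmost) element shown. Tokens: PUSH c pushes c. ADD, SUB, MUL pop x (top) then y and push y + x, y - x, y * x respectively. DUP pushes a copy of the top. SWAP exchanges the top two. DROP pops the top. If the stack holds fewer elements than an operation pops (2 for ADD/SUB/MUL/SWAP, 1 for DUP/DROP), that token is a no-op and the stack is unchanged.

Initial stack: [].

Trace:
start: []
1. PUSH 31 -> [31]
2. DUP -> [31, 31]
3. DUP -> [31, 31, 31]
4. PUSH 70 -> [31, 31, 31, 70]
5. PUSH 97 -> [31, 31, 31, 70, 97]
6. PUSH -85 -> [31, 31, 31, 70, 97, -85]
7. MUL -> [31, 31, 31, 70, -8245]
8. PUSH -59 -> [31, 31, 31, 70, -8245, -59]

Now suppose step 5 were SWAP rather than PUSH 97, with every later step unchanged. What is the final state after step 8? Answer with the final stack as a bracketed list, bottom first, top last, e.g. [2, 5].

[31, 31, 70, -2635, -59]

(re-executing from step 5 with the substitution; state before step 5: [31, 31, 31, 70])
5. SWAP -> [31, 31, 70, 31]
6. PUSH -85 -> [31, 31, 70, 31, -85]
7. MUL -> [31, 31, 70, -2635]
8. PUSH -59 -> [31, 31, 70, -2635, -59]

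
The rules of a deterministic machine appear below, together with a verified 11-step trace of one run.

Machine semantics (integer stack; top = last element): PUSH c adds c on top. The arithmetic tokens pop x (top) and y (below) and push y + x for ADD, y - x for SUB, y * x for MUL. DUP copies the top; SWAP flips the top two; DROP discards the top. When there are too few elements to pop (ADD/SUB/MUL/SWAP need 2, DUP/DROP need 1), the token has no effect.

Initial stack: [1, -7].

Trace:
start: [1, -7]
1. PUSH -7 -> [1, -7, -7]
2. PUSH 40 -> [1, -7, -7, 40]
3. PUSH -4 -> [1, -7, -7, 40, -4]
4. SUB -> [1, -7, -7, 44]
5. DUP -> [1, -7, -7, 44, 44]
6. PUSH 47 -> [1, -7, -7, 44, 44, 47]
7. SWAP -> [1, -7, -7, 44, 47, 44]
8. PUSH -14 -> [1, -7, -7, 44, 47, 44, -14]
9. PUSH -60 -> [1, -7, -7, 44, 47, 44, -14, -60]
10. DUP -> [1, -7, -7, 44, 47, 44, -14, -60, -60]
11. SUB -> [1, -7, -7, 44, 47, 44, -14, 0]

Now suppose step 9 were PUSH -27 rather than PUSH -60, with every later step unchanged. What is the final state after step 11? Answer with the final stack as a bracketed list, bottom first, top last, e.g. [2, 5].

[1, -7, -7, 44, 47, 44, -14, 0]

(re-executing from step 9 with the substitution; state before step 9: [1, -7, -7, 44, 47, 44, -14])
9. PUSH -27 -> [1, -7, -7, 44, 47, 44, -14, -27]
10. DUP -> [1, -7, -7, 44, 47, 44, -14, -27, -27]
11. SUB -> [1, -7, -7, 44, 47, 44, -14, 0]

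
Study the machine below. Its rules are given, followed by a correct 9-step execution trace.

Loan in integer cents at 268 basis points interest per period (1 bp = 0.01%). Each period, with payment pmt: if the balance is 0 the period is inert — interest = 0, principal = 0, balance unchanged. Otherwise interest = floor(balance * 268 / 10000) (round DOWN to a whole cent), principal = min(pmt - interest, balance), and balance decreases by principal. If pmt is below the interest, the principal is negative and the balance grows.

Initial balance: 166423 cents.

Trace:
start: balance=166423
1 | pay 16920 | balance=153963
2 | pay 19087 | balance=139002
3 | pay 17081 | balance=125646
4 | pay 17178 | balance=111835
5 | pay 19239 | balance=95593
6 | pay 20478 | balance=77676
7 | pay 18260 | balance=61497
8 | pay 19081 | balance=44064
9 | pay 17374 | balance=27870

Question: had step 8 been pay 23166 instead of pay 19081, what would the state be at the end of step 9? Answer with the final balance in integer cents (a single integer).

(re-executing from step 8 with the substitution; state before step 8: balance=61497)
8 | pay 23166 | balance=39979
9 | pay 17374 | balance=23676

23676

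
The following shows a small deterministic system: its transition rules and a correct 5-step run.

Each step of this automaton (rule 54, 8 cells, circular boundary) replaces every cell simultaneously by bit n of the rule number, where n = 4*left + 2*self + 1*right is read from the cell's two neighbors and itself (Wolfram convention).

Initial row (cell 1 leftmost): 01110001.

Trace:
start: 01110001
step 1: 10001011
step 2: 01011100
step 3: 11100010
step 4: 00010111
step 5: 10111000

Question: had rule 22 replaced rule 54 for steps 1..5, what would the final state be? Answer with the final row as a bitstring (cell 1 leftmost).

00100010

(re-executing steps 1..5 under rule 22; state before step 1: 01110001)
step 1: 00001011
step 2: 10011000
step 3: 11100101
step 4: 00011100
step 5: 00100010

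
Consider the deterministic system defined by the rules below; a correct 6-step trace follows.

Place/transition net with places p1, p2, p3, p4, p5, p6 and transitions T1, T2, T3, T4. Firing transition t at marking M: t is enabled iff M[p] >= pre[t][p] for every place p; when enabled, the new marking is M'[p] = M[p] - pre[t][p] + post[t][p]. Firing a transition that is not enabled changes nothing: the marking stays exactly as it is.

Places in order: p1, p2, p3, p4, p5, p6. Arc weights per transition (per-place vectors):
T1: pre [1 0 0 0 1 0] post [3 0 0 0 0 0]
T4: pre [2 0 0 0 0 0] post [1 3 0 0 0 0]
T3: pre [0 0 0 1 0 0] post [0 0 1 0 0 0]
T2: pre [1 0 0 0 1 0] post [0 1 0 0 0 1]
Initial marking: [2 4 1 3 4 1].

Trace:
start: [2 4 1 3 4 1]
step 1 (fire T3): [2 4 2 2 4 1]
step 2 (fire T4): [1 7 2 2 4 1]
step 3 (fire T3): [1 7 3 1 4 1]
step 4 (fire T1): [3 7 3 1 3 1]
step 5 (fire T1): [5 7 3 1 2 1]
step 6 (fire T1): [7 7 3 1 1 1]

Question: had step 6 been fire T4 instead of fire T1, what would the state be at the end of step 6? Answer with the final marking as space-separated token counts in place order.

4 10 3 1 2 1

(re-executing from step 6 with the substitution; state before step 6: [5 7 3 1 2 1])
step 6 (fire T4): [4 10 3 1 2 1]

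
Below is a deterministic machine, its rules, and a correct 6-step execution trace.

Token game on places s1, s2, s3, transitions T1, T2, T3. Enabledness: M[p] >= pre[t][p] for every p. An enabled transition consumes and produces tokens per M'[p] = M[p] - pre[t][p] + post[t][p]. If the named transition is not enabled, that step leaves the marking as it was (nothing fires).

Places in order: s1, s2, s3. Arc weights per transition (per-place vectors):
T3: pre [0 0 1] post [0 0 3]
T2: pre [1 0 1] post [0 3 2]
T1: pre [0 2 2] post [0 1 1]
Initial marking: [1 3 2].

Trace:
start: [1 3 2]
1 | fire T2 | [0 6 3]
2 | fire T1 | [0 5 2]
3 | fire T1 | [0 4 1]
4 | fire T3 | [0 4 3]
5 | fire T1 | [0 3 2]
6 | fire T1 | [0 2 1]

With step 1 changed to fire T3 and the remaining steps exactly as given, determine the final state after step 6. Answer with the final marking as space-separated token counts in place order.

1 1 4

(re-executing from step 1 with the substitution; state before step 1: [1 3 2])
1 | fire T3 | [1 3 4]
2 | fire T1 | [1 2 3]
3 | fire T1 | [1 1 2]
4 | fire T3 | [1 1 4]
5 | fire T1 | [1 1 4]
6 | fire T1 | [1 1 4]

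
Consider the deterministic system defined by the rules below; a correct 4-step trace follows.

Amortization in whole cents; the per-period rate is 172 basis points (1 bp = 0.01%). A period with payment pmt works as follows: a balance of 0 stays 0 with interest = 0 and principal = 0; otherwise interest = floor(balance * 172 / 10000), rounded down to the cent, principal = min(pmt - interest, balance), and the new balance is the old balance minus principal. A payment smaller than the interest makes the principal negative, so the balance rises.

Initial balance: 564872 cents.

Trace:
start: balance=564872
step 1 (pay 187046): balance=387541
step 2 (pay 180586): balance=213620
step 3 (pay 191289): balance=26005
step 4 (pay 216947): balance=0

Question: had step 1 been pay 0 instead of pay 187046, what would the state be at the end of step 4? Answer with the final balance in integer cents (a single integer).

(re-executing from step 1 with the substitution; state before step 1: balance=564872)
step 1 (pay 0): balance=574587
step 2 (pay 180586): balance=403883
step 3 (pay 191289): balance=219540
step 4 (pay 216947): balance=6369

6369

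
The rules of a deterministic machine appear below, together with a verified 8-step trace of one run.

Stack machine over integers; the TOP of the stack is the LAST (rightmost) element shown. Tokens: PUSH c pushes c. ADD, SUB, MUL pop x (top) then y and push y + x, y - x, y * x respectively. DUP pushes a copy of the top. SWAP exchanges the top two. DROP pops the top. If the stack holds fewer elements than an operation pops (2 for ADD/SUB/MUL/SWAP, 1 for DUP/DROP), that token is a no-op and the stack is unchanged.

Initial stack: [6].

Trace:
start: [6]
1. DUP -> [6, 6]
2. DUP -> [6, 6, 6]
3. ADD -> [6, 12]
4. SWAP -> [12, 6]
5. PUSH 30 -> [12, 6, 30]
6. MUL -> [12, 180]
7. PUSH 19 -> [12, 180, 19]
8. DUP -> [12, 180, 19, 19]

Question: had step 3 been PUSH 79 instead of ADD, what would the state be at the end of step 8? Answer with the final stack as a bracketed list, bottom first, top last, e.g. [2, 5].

(re-executing from step 3 with the substitution; state before step 3: [6, 6, 6])
3. PUSH 79 -> [6, 6, 6, 79]
4. SWAP -> [6, 6, 79, 6]
5. PUSH 30 -> [6, 6, 79, 6, 30]
6. MUL -> [6, 6, 79, 180]
7. PUSH 19 -> [6, 6, 79, 180, 19]
8. DUP -> [6, 6, 79, 180, 19, 19]

[6, 6, 79, 180, 19, 19]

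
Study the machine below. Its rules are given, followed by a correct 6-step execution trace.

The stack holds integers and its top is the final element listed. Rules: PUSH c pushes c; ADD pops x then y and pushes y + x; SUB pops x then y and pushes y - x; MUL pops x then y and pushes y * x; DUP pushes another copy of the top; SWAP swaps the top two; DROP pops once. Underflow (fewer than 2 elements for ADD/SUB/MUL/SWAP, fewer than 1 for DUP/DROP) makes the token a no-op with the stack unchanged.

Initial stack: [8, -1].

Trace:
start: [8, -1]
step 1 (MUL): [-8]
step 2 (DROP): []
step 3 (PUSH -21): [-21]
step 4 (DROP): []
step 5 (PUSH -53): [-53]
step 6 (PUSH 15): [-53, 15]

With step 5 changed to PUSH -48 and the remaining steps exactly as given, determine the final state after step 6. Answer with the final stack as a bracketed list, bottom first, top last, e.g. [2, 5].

[-48, 15]

(re-executing from step 5 with the substitution; state before step 5: [])
step 5 (PUSH -48): [-48]
step 6 (PUSH 15): [-48, 15]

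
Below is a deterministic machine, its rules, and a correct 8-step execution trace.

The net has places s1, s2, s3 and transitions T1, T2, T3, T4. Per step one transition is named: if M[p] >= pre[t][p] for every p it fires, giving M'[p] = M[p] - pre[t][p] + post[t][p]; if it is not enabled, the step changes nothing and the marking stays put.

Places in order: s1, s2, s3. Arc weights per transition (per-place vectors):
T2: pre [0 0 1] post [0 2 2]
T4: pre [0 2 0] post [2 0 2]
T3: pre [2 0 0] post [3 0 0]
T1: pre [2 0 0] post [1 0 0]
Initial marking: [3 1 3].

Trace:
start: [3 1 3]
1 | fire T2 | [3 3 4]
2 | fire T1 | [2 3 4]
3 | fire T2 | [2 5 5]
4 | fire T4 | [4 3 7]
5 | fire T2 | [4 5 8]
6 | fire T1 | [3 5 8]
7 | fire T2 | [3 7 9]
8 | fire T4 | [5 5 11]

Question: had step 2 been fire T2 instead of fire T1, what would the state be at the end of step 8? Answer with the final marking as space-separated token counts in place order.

6 7 12

(re-executing from step 2 with the substitution; state before step 2: [3 3 4])
2 | fire T2 | [3 5 5]
3 | fire T2 | [3 7 6]
4 | fire T4 | [5 5 8]
5 | fire T2 | [5 7 9]
6 | fire T1 | [4 7 9]
7 | fire T2 | [4 9 10]
8 | fire T4 | [6 7 12]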